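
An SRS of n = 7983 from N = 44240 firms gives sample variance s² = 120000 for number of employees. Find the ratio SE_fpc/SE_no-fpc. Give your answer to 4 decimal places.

0.9053

f = n/N = 7983/44240 = 0.18044756.
SE_no-fpc = √(s²/n) = 3.877105; SE_fpc = √((1−f)s²/n) = 3.5099096.
Ratio = √(1−f) = 0.90529136.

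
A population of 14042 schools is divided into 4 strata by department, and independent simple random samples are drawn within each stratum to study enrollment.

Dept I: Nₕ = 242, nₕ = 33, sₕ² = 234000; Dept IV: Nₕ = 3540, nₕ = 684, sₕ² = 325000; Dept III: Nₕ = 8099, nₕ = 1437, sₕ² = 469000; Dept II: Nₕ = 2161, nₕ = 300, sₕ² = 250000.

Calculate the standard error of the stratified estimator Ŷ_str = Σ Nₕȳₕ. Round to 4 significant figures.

161600

Var(Ŷ_str) = Σₕ Nₕ²(1 − fₕ)sₕ²/nₕ.
Dept I: 242²·(1 − 33/242)·234000/33 = 3.58644 × 10^8.
Dept IV: 3540²·(1 − 684/3540)·325000/684 = 4.8038421 × 10^9.
Dept III: 8099²·(1 − 1437/8099)·469000/1437 = 1.7609706 × 10^10.
Dept II: 2161²·(1 − 300/2161)·250000/300 = 3.3513508 × 10^9.
Sum = 2.6123543 × 10^10.
SE = √(2.6123543 × 10^10) = 161600.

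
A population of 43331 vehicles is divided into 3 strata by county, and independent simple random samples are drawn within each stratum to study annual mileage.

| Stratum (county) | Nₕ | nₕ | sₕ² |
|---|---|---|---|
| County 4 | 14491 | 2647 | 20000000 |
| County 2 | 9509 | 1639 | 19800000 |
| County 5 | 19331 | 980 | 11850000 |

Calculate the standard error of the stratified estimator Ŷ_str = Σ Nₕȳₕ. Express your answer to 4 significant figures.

2.548 × 10^6

Var(Ŷ_str) = Σₕ Nₕ²(1 − fₕ)sₕ²/nₕ.
County 4: 14491²·(1 − 2647/14491)·20000000/2647 = 1.2967994 × 10^12.
County 2: 9509²·(1 − 1639/9509)·19800000/1639 = 9.0405701 × 10^11.
County 5: 19331²·(1 − 980/19331)·11850000/980 = 4.2894966 × 10^12.
Sum = 6.490353 × 10^12.
SE = √(6.490353 × 10^12) = 2.548 × 10^6.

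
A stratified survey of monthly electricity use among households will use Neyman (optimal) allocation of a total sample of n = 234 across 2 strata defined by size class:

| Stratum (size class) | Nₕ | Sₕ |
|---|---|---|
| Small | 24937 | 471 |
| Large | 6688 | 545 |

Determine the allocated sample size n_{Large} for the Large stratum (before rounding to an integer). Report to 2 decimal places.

Neyman allocation: nₕ = n·NₕSₕ / Σⱼ NⱼSⱼ.
Σ NⱼSⱼ = 24937·471 + 6688·545 = 1.5390287 × 10^7.
n_{Large} = 234·6688·545 / (1.5390287 × 10^7) = 55.42.

55.42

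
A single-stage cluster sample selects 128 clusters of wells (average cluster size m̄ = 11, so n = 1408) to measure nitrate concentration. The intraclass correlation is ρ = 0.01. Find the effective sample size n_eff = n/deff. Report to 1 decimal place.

1280.0

deff = 1 + (11 − 1)·0.01 = 1 + 0.1 = 1.1.
n_eff = 1408 / 1.1 = 1280.0.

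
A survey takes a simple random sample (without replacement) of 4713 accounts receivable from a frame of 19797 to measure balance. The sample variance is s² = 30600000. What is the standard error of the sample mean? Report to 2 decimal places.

Under SRS without replacement, Var(ȳ) = (1 − f)·s²/n with f = n/N = 4713/19797 = 0.23806637.
Var(ȳ) = (1 − 0.23806637)·30600000/4713 = 0.76193363·6492.6798 = 4946.9911.
SE(ȳ) = √(4946.9911) = 70.33.

70.33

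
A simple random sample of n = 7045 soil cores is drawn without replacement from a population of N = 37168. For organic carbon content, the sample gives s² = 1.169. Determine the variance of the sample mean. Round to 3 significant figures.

1.34 × 10^-4

Under SRS without replacement, Var(ȳ) = (1 − f)·s²/n with f = n/N = 7045/37168 = 0.18954477.
Var(ȳ) = (1 − 0.18954477)·1.169/7045 = 0.81045523·1.6593329 × 10^-4 = 1.344815 × 10^-4.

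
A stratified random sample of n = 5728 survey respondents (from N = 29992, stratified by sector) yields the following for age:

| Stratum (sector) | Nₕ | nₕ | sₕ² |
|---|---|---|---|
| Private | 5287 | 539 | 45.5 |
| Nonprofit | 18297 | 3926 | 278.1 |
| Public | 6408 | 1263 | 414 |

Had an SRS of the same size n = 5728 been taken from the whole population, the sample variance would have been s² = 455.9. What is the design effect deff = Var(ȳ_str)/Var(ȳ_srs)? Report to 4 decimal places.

0.5447

Var(ȳ_str) = Σ Wₕ²(1−fₕ)sₕ²/nₕ with Wₕ = Nₕ/29992:
  Private: (5287/29992)²·(1−539/5287)·45.5/539 = 0.0023557641
  Nonprofit: (18297/29992)²·(1−3926/18297)·278.1/3926 = 0.020706501
  Public: (6408/29992)²·(1−1263/6408)·414/1263 = 0.012014177
  → Var(ȳ_str) = 0.035076442.
Var(ȳ_srs) = (1 − 5728/29992)·455.9/5728 = 0.06439076.
deff = 0.035076442 / 0.06439076 = 0.5447.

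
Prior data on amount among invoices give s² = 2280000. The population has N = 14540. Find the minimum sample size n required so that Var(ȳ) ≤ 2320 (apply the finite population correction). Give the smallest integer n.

Without fpc, n₀ = s²/D = 2280000/2320 = 982.7586.
With fpc, (1 − n/N)·s²/n ≤ D requires n ≥ n₀/(1 + n₀/N) = 982.7586/(1 + 982.7586/14540) = 920.5393.
Rounding up, n = 921.

921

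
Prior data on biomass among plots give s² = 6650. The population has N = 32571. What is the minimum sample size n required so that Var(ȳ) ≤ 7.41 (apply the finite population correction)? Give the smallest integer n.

Without fpc, n₀ = s²/D = 6650/7.41 = 897.4359.
With fpc, (1 − n/N)·s²/n ≤ D requires n ≥ n₀/(1 + n₀/N) = 897.4359/(1 + 897.4359/32571) = 873.3717.
Rounding up, n = 874.

874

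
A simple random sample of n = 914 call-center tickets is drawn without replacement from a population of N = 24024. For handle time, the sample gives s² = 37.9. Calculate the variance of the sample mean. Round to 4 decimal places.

0.0399

Under SRS without replacement, Var(ȳ) = (1 − f)·s²/n with f = n/N = 914/24024 = 0.03804529.
Var(ȳ) = (1 − 0.03804529)·37.9/914 = 0.96195471·0.041466083 = 0.039888494.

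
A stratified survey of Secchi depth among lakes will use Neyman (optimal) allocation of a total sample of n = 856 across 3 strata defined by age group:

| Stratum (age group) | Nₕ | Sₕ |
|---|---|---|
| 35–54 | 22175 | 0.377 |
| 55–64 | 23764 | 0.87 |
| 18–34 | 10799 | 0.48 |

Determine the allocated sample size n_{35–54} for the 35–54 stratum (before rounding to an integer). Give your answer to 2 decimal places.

Neyman allocation: nₕ = n·NₕSₕ / Σⱼ NⱼSⱼ.
Σ NⱼSⱼ = 22175·0.377 + 23764·0.87 + 10799·0.48 = 34218.175.
n_{35–54} = 856·22175·0.377 / 34218.175 = 209.13.

209.13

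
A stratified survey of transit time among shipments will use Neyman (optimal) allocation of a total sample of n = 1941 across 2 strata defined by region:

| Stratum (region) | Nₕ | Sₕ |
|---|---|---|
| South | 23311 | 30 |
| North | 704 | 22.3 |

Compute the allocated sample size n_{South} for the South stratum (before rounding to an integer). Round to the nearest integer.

1898

Neyman allocation: nₕ = n·NₕSₕ / Σⱼ NⱼSⱼ.
Σ NⱼSⱼ = 23311·30 + 704·22.3 = 715029.2.
n_{South} = 1941·23311·30 / 715029.2 = 1898.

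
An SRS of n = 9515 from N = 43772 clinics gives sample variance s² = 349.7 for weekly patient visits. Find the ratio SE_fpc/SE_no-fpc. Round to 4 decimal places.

f = n/N = 9515/43772 = 0.21737641.
SE_no-fpc = √(s²/n) = 0.19170941; SE_fpc = √((1−f)s²/n) = 0.16959767.
Ratio = √(1−f) = 0.88466016.

0.8847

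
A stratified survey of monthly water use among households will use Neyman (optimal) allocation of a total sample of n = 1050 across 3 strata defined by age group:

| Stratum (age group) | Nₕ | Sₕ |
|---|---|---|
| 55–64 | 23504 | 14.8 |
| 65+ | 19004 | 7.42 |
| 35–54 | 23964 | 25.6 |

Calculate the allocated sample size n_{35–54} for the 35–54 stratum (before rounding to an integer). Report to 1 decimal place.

Neyman allocation: nₕ = n·NₕSₕ / Σⱼ NⱼSⱼ.
Σ NⱼSⱼ = 23504·14.8 + 19004·7.42 + 23964·25.6 = 1.1023473 × 10^6.
n_{35–54} = 1050·23964·25.6 / (1.1023473 × 10^6) = 584.3.

584.3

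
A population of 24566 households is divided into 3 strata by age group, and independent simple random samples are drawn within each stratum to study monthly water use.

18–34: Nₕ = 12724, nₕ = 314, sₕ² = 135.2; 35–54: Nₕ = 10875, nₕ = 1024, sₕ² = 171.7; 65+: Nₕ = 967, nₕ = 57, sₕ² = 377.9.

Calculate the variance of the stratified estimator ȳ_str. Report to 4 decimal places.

Var(ȳ_str) = Σₕ Wₕ²(1 − fₕ)sₕ²/nₕ with Wₕ = Nₕ/N, N = 24566.
18–34: Wₕ = 0.51795164; term = 0.51795164²·(1 − 0.02467777)·135.2/314 = 0.112661.
35–54: Wₕ = 0.44268501; term = 0.44268501²·(1 − 0.09416092)·171.7/1024 = 0.029765352.
65+: Wₕ = 0.03936335; term = 0.03936335²·(1 − 0.05894519)·377.9/57 = 0.0096672068.
Sum = 0.15209356.

0.1521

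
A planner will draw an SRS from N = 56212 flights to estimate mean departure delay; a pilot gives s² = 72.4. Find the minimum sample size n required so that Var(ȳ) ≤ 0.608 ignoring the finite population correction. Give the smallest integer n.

Without fpc, n₀ = s²/D = 72.4/0.608 = 119.0789.
Rounding up, n = 120.

120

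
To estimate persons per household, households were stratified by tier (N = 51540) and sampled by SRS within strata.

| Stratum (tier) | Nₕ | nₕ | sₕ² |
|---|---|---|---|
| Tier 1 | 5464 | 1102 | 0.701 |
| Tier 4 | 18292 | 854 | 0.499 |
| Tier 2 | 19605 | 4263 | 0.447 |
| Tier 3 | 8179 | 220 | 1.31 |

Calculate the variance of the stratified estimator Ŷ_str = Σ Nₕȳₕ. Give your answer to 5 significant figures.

620700

Var(Ŷ_str) = Σₕ Nₕ²(1 − fₕ)sₕ²/nₕ.
Tier 1: 5464²·(1 − 1102/5464)·0.701/1102 = 15161.172.
Tier 4: 18292²·(1 − 854/18292)·0.499/854 = 186380.53.
Tier 2: 19605²·(1 − 4263/19605)·0.447/4263 = 31538.499.
Tier 3: 8179²·(1 − 220/8179)·1.31/220 = 387621.03.
Sum = 620701.23.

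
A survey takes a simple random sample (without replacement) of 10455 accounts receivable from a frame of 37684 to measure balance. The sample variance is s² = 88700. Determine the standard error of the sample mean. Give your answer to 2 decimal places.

Under SRS without replacement, Var(ȳ) = (1 − f)·s²/n with f = n/N = 10455/37684 = 0.27743870.
Var(ȳ) = (1 − 0.27743870)·88700/10455 = 0.72256130·8.483979 = 6.1301949.
SE(ȳ) = √(6.1301949) = 2.48.

2.48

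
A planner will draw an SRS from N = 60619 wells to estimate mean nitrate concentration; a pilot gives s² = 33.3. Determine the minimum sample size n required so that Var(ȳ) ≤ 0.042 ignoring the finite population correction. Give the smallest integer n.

793

Without fpc, n₀ = s²/D = 33.3/0.042 = 792.8571.
Rounding up, n = 793.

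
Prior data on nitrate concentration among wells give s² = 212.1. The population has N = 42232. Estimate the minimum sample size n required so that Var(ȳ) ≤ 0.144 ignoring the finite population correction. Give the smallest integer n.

1473

Without fpc, n₀ = s²/D = 212.1/0.144 = 1472.9167.
Rounding up, n = 1473.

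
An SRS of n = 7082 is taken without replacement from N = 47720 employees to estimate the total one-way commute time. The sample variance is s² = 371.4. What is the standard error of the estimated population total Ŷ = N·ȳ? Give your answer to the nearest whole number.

Var(Ŷ) = N²·Var(ȳ) = N²·(1 − n/N)·s²/n.
f = 7082/47720 = 0.14840738; Var(ȳ) = 0.85159262·371.4/7082 = 0.044659913.
Var(Ŷ) = 47720² · 0.044659913 = 1.0169948 × 10^8.
SE(Ŷ) = √(1.0169948 × 10^8) = 10085.

10085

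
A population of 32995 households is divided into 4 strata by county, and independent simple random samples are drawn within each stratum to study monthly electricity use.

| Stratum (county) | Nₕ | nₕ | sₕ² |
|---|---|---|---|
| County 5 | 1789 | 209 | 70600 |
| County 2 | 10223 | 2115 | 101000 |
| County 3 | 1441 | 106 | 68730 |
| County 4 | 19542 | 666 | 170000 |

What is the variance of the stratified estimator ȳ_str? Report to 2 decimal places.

92.15

Var(ȳ_str) = Σₕ Wₕ²(1 − fₕ)sₕ²/nₕ with Wₕ = Nₕ/N, N = 32995.
County 5: Wₕ = 0.05422034; term = 0.05422034²·(1 − 0.11682504)·70600/209 = 0.87706055.
County 2: Wₕ = 0.30983482; term = 0.30983482²·(1 − 0.20688643)·101000/2115 = 3.6358574.
County 3: Wₕ = 0.04367328; term = 0.04367328²·(1 − 0.07356003)·68730/106 = 1.1457489.
County 4: Wₕ = 0.59227156; term = 0.59227156²·(1 − 0.03408044)·170000/666 = 86.488309.
Sum = 92.146976.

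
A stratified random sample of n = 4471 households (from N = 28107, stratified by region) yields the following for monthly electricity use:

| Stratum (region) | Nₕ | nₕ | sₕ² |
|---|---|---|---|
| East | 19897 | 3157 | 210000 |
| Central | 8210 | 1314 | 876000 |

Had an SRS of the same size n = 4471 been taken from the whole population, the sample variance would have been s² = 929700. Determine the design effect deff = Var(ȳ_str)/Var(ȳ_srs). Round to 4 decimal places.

Var(ȳ_str) = Σ Wₕ²(1−fₕ)sₕ²/nₕ with Wₕ = Nₕ/28107:
  East: (19897/28107)²·(1−3157/19897)·210000/3157 = 28.045215
  Central: (8210/28107)²·(1−1314/8210)·876000/1314 = 47.777142
  → Var(ȳ_str) = 75.822357.
Var(ȳ_srs) = (1 − 4471/28107)·929700/4471 = 174.86289.
deff = 75.822357 / 174.86289 = 0.4336.

0.4336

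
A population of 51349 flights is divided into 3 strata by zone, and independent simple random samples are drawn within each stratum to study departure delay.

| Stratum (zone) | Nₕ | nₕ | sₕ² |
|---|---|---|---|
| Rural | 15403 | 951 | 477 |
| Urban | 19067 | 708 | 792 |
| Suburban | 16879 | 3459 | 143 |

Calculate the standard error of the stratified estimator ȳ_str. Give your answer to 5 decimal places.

0.44092

Var(ȳ_str) = Σₕ Wₕ²(1 − fₕ)sₕ²/nₕ with Wₕ = Nₕ/N, N = 51349.
Rural: Wₕ = 0.29996689; term = 0.29996689²·(1 − 0.06174122)·477/951 = 0.042345489.
Urban: Wₕ = 0.37132174; term = 0.37132174²·(1 − 0.03713222)·792/708 = 0.14851124.
Suburban: Wₕ = 0.32871137; term = 0.32871137²·(1 − 0.20492920)·143/3459 = 0.0035515728.
Sum = 0.1944083.
SE = √(0.1944083) = 0.44092.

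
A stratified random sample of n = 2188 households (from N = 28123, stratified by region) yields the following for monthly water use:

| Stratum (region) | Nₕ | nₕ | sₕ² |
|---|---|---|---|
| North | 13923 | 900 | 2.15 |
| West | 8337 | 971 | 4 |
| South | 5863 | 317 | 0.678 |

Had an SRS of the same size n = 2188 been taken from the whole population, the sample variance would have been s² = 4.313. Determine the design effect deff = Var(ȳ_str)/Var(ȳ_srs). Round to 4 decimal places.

Var(ȳ_str) = Σ Wₕ²(1−fₕ)sₕ²/nₕ with Wₕ = Nₕ/28123:
  North: (13923/28123)²·(1−900/13923)·2.15/900 = 5.4766693 × 10^-4
  West: (8337/28123)²·(1−971/8337)·4/971 = 3.198593 × 10^-4
  South: (5863/28123)²·(1−317/5863)·0.678/317 = 8.7931989 × 10^-5
  → Var(ȳ_str) = 9.5545822 × 10^-4.
Var(ȳ_srs) = (1 − 2188/28123)·4.313/2188 = 0.0018178446.
deff = (9.5545822 × 10^-4) / 0.0018178446 = 0.5256.

0.5256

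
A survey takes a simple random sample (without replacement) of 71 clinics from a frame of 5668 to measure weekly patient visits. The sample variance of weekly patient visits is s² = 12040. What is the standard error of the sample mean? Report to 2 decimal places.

Under SRS without replacement, Var(ȳ) = (1 − f)·s²/n with f = n/N = 71/5668 = 0.01252646.
Var(ȳ) = (1 − 0.01252646)·12040/71 = 0.98747354·169.57746 = 167.45326.
SE(ȳ) = √(167.45326) = 12.94.

12.94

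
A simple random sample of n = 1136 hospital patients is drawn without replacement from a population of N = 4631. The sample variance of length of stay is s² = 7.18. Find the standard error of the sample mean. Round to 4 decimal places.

0.0691

Under SRS without replacement, Var(ȳ) = (1 − f)·s²/n with f = n/N = 1136/4631 = 0.24530339.
Var(ȳ) = (1 − 0.24530339)·7.18/1136 = 0.75469661·0.0063204225 = 0.0047700015.
SE(ȳ) = √(0.0047700015) = 0.0691.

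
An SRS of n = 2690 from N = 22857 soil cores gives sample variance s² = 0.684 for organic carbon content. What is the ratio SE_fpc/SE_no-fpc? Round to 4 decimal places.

0.9393

f = n/N = 2690/22857 = 0.11768824.
SE_no-fpc = √(s²/n) = 0.015946006; SE_fpc = √((1−f)s²/n) = 0.014978315.
Ratio = √(1−f) = 0.93931452.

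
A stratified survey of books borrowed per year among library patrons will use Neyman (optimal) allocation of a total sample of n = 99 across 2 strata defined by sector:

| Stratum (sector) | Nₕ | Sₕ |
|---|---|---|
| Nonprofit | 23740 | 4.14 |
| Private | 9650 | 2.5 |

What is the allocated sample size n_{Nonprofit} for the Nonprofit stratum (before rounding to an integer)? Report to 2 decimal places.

79.49

Neyman allocation: nₕ = n·NₕSₕ / Σⱼ NⱼSⱼ.
Σ NⱼSⱼ = 23740·4.14 + 9650·2.5 = 122408.6.
n_{Nonprofit} = 99·23740·4.14 / 122408.6 = 79.49.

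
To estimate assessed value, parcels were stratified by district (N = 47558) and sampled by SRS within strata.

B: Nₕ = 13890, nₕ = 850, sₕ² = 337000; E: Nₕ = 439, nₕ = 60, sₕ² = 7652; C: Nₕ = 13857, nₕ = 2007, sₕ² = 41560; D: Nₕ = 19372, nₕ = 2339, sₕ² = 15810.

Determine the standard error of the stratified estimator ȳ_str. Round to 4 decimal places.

5.8523

Var(ȳ_str) = Σₕ Wₕ²(1 − fₕ)sₕ²/nₕ with Wₕ = Nₕ/N, N = 47558.
B: Wₕ = 0.29206443; term = 0.29206443²·(1 − 0.06119510)·337000/850 = 31.749994.
E: Wₕ = 0.00923083; term = 0.00923083²·(1 − 0.13667426)·7652/60 = 0.0093816727.
C: Wₕ = 0.29137054; term = 0.29137054²·(1 − 0.14483654)·41560/2007 = 1.5033793.
D: Wₕ = 0.40733420; term = 0.40733420²·(1 − 0.12074128)·15810/2339 = 0.98609803.
Sum = 34.248853.
SE = √(34.248853) = 5.8523.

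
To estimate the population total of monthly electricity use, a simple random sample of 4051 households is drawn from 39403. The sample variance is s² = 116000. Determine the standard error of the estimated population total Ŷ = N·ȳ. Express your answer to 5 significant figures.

199720

Var(Ŷ) = N²·Var(ȳ) = N²·(1 − n/N)·s²/n.
f = 4051/39403 = 0.10280943; Var(ȳ) = 0.89719057·116000/4051 = 25.690967.
Var(Ŷ) = 39403² · 25.690967 = 3.9887703 × 10^10.
SE(Ŷ) = √(3.9887703 × 10^10) = 199720.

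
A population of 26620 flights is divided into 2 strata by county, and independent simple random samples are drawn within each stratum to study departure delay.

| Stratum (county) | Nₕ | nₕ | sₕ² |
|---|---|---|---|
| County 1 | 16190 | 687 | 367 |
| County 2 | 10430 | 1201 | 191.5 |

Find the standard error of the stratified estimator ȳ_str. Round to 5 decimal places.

0.45921

Var(ȳ_str) = Σₕ Wₕ²(1 − fₕ)sₕ²/nₕ with Wₕ = Nₕ/N, N = 26620.
County 1: Wₕ = 0.60818933; term = 0.60818933²·(1 − 0.04243360)·367/687 = 0.18921511.
County 2: Wₕ = 0.39181067; term = 0.39181067²·(1 − 0.11514861)·191.5/1201 = 0.02165951.
Sum = 0.21087462.
SE = √(0.21087462) = 0.45921.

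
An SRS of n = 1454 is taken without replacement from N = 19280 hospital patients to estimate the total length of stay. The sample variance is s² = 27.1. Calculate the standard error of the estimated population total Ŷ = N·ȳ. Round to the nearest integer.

Var(Ŷ) = N²·Var(ȳ) = N²·(1 − n/N)·s²/n.
f = 1454/19280 = 0.07541494; Var(ȳ) = 0.92458506·27.1/1454 = 0.017232638.
Var(Ŷ) = 19280² · 0.017232638 = 6.4056886 × 10^6.
SE(Ŷ) = √(6.4056886 × 10^6) = 2531.

2531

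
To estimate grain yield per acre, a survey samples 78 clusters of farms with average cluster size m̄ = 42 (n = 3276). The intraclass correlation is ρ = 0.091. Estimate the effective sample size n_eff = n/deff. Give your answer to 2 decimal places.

692.45

deff = 1 + (42 − 1)·0.091 = 1 + 3.731 = 4.731.
n_eff = 3276 / 4.731 = 692.45.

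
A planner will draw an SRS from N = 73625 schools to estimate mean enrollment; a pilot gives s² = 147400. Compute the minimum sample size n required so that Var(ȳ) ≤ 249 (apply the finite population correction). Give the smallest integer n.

Without fpc, n₀ = s²/D = 147400/249 = 591.9679.
With fpc, (1 − n/N)·s²/n ≤ D requires n ≥ n₀/(1 + n₀/N) = 591.9679/(1 + 591.9679/73625) = 587.2463.
Rounding up, n = 588.

588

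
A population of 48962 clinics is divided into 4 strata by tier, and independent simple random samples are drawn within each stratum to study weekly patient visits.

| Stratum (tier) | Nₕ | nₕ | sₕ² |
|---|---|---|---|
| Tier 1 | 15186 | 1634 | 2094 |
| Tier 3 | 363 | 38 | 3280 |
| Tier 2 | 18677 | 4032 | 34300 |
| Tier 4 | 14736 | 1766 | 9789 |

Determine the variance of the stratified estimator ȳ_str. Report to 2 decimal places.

Var(ȳ_str) = Σₕ Wₕ²(1 − fₕ)sₕ²/nₕ with Wₕ = Nₕ/N, N = 48962.
Tier 1: Wₕ = 0.31015890; term = 0.31015890²·(1 − 0.10759910)·2094/1634 = 0.11001531.
Tier 3: Wₕ = 0.00741391; term = 0.00741391²·(1 − 0.10468320)·3280/38 = 0.0042477792.
Tier 2: Wₕ = 0.38145909; term = 0.38145909²·(1 − 0.21588049)·34300/4032 = 0.97062571.
Tier 4: Wₕ = 0.30096810; term = 0.30096810²·(1 − 0.11984256)·9789/1766 = 0.44192535.
Sum = 1.5268141.

1.53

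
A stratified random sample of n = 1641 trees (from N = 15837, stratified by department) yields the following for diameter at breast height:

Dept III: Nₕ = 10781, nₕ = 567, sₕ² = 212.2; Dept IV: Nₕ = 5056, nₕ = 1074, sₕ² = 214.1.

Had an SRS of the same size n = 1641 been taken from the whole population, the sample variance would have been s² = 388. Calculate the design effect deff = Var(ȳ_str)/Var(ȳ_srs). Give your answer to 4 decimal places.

Var(ȳ_str) = Σ Wₕ²(1−fₕ)sₕ²/nₕ with Wₕ = Nₕ/15837:
  Dept III: (10781/15837)²·(1−567/10781)·212.2/567 = 0.1643128
  Dept IV: (5056/15837)²·(1−1074/5056)·214.1/1074 = 0.016002022
  → Var(ȳ_str) = 0.18031482.
Var(ȳ_srs) = (1 − 1641/15837)·388/1641 = 0.2119416.
deff = 0.18031482 / 0.2119416 = 0.8508.

0.8508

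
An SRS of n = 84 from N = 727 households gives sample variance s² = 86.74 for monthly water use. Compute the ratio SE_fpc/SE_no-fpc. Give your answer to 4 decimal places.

f = n/N = 84/727 = 0.11554333.
SE_no-fpc = √(s²/n) = 1.0161786; SE_fpc = √((1−f)s²/n) = 0.95567087.
Ratio = √(1−f) = 0.94045557.

0.9405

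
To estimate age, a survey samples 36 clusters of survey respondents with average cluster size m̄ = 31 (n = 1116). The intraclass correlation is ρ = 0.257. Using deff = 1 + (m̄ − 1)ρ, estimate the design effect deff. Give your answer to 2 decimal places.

8.71

deff = 1 + (31 − 1)·0.257 = 1 + 7.71 = 8.71.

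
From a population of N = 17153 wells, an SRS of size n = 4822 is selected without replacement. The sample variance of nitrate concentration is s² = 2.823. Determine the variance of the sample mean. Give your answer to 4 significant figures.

Under SRS without replacement, Var(ȳ) = (1 − f)·s²/n with f = n/N = 4822/17153 = 0.28111701.
Var(ȳ) = (1 − 0.28111701)·2.823/4822 = 0.71888299·5.8544173 × 10^-4 = 4.208641 × 10^-4.

4.209 × 10^-4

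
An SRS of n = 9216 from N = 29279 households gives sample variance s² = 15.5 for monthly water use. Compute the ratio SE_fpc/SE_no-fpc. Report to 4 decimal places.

0.8278

f = n/N = 9216/29279 = 0.31476485.
SE_no-fpc = √(s²/n) = 0.041010458; SE_fpc = √((1−f)s²/n) = 0.033948019.
Ratio = √(1−f) = 0.82778932.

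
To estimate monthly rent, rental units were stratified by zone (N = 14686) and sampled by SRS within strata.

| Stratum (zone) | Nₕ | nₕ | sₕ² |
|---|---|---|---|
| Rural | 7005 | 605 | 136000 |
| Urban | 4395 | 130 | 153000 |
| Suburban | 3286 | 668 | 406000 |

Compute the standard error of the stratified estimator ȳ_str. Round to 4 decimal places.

13.1627

Var(ȳ_str) = Σₕ Wₕ²(1 − fₕ)sₕ²/nₕ with Wₕ = Nₕ/N, N = 14686.
Rural: Wₕ = 0.47698488; term = 0.47698488²·(1 − 0.08636688)·136000/605 = 46.726645.
Urban: Wₕ = 0.29926461; term = 0.29926461²·(1 − 0.02957907)·153000/130 = 102.28665.
Suburban: Wₕ = 0.22375051; term = 0.22375051²·(1 − 0.20328667)·406000/668 = 24.24263.
Sum = 173.25593.
SE = √(173.25593) = 13.1627.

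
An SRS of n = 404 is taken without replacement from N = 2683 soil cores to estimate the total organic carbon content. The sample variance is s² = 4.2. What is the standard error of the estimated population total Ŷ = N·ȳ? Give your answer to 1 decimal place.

Var(Ŷ) = N²·Var(ȳ) = N²·(1 − n/N)·s²/n.
f = 404/2683 = 0.15057771; Var(ȳ) = 0.84942229·4.2/404 = 0.0088306278.
Var(Ŷ) = 2683² · 0.0088306278 = 63567.177.
SE(Ŷ) = √(63567.177) = 252.1.

252.1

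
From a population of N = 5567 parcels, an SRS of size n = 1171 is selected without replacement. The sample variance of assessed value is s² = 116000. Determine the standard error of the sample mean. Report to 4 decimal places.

8.8444

Under SRS without replacement, Var(ȳ) = (1 − f)·s²/n with f = n/N = 1171/5567 = 0.21034669.
Var(ȳ) = (1 − 0.21034669)·116000/1171 = 0.78965331·99.060632 = 78.223556.
SE(ȳ) = √(78.223556) = 8.8444.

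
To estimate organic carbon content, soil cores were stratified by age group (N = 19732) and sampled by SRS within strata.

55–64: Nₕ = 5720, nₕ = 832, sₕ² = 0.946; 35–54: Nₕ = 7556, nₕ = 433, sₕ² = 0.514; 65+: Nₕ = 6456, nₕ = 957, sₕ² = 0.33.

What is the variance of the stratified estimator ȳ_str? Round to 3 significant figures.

2.77 × 10^-4

Var(ȳ_str) = Σₕ Wₕ²(1 − fₕ)sₕ²/nₕ with Wₕ = Nₕ/N, N = 19732.
55–64: Wₕ = 0.28988445; term = 0.28988445²·(1 − 0.14545455)·0.946/832 = 8.1649367 × 10^-5.
35–54: Wₕ = 0.38293128; term = 0.38293128²·(1 − 0.05730545)·0.514/433 = 1.6409219 × 10^-4.
65+: Wₕ = 0.32718427; term = 0.32718427²·(1 − 0.14823420)·0.33/957 = 3.1441773 × 10^-5.
Sum = 2.7718333 × 10^-4.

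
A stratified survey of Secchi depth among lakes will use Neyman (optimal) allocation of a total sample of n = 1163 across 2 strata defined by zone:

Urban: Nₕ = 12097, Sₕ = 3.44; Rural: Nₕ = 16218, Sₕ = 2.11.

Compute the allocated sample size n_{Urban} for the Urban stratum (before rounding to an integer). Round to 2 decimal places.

Neyman allocation: nₕ = n·NₕSₕ / Σⱼ NⱼSⱼ.
Σ NⱼSⱼ = 12097·3.44 + 16218·2.11 = 75833.66.
n_{Urban} = 1163·12097·3.44 / 75833.66 = 638.20.

638.20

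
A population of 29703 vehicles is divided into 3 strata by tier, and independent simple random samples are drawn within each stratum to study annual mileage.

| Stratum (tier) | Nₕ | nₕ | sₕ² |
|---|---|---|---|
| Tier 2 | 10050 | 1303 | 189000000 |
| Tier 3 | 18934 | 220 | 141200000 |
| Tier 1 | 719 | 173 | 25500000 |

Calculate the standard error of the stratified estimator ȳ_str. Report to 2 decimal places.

521.81

Var(ȳ_str) = Σₕ Wₕ²(1 − fₕ)sₕ²/nₕ with Wₕ = Nₕ/N, N = 29703.
Tier 2: Wₕ = 0.33834966; term = 0.33834966²·(1 − 0.12965174)·189000000/1303 = 14452.466.
Tier 3: Wₕ = 0.63744403; term = 0.63744403²·(1 − 0.01161931)·141200000/220 = 257762.88.
Tier 1: Wₕ = 0.02420631; term = 0.02420631²·(1 − 0.24061196)·25500000/173 = 65.586579.
Sum = 272280.93.
SE = √(272280.93) = 521.81.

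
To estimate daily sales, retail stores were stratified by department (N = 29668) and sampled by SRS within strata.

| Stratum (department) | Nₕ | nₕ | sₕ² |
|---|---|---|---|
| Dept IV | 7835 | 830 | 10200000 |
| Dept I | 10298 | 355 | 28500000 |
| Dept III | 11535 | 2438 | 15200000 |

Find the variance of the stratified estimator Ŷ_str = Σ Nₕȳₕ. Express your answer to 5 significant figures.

Var(Ŷ_str) = Σₕ Nₕ²(1 − fₕ)sₕ²/nₕ.
Dept IV: 7835²·(1 − 830/7835)·10200000/830 = 6.7448022 × 10^11.
Dept I: 10298²·(1 − 355/10298)·28500000/355 = 8.2202842 × 10^12.
Dept III: 11535²·(1 − 2438/11535)·15200000/2438 = 6.5422281 × 10^11.
Sum = 9.5489872 × 10^12.

9.5490 × 10^12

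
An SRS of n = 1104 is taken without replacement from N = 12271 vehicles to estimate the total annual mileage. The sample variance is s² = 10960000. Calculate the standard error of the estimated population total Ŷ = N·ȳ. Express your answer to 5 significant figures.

1.1664 × 10^6

Var(Ŷ) = N²·Var(ȳ) = N²·(1 − n/N)·s²/n.
f = 1104/12271 = 0.08996822; Var(ȳ) = 0.91003178·10960000/1104 = 9034.3735.
Var(Ŷ) = 12271² · 9034.3735 = 1.3603728 × 10^12.
SE(Ŷ) = √(1.3603728 × 10^12) = 1.1664 × 10^6.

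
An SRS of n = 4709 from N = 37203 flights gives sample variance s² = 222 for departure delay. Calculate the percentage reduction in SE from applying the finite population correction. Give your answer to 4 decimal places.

f = n/N = 4709/37203 = 0.12657581.
SE_no-fpc = √(s²/n) = 0.21712616; SE_fpc = √((1−f)s²/n) = 0.20291995.
Ratio = √(1−f) = 0.93457166. Reduction = 100·(1 − 0.93457166) = 6.5428%.

6.5428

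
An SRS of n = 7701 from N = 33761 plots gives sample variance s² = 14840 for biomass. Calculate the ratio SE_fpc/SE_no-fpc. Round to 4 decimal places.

f = n/N = 7701/33761 = 0.22810343.
SE_no-fpc = √(s²/n) = 1.3881723; SE_fpc = √((1−f)s²/n) = 1.2196155.
Ratio = √(1−f) = 0.87857644.

0.8786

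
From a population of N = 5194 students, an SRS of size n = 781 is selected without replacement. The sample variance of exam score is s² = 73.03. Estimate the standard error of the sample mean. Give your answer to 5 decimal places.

Under SRS without replacement, Var(ȳ) = (1 − f)·s²/n with f = n/N = 781/5194 = 0.15036581.
Var(ȳ) = (1 − 0.15036581)·73.03/781 = 0.84963419·0.093508323 = 0.079447868.
SE(ȳ) = √(0.079447868) = 0.28186.

0.28186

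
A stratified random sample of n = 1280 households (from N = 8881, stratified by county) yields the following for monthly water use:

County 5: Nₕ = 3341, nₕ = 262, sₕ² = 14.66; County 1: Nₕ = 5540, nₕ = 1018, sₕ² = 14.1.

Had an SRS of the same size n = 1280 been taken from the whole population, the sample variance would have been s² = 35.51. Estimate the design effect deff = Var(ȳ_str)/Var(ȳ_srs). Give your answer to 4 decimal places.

0.4926

Var(ȳ_str) = Σ Wₕ²(1−fₕ)sₕ²/nₕ with Wₕ = Nₕ/8881:
  County 5: (3341/8881)²·(1−262/3341)·14.66/262 = 0.0072978529
  County 1: (5540/8881)²·(1−1018/5540)·14.1/1018 = 0.0043993439
  → Var(ȳ_str) = 0.011697197.
Var(ȳ_srs) = (1 − 1280/8881)·35.51/1280 = 0.023743764.
deff = 0.011697197 / 0.023743764 = 0.4926.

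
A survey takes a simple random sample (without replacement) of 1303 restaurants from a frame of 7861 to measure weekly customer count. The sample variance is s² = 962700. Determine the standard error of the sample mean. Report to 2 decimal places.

Under SRS without replacement, Var(ȳ) = (1 − f)·s²/n with f = n/N = 1303/7861 = 0.16575499.
Var(ȳ) = (1 − 0.16575499)·962700/1303 = 0.83424501·738.83346 = 616.36813.
SE(ȳ) = √(616.36813) = 24.83.

24.83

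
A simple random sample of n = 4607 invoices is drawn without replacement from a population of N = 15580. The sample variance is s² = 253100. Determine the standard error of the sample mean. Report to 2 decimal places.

6.22

Under SRS without replacement, Var(ȳ) = (1 − f)·s²/n with f = n/N = 4607/15580 = 0.29569961.
Var(ȳ) = (1 − 0.29569961)·253100/4607 = 0.70430039·54.938138 = 38.692951.
SE(ȳ) = √(38.692951) = 6.22.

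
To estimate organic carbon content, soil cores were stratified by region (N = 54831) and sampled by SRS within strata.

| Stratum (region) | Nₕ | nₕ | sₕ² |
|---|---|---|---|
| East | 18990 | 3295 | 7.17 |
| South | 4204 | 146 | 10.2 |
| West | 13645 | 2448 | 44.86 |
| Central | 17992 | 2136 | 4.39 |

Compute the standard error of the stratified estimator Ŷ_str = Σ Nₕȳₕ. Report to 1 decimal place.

Var(Ŷ_str) = Σₕ Nₕ²(1 − fₕ)sₕ²/nₕ.
East: 18990²·(1 − 3295/18990)·7.17/3295 = 648559.79.
South: 4204²·(1 − 146/4204)·10.2/146 = 1.1918513 × 10^6.
West: 13645²·(1 − 2448/13645)·44.86/2448 = 2.7997746 × 10^6.
Central: 17992²·(1 − 2136/17992)·4.39/2136 = 586322.22.
Sum = 5.2265079 × 10^6.
SE = √(5.2265079 × 10^6) = 2286.2.

2286.2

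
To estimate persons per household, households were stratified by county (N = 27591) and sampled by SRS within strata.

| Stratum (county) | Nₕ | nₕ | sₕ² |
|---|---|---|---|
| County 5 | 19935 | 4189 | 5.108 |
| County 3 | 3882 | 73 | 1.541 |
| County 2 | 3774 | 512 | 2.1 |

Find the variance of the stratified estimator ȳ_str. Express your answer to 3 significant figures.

Var(ȳ_str) = Σₕ Wₕ²(1 − fₕ)sₕ²/nₕ with Wₕ = Nₕ/N, N = 27591.
County 5: Wₕ = 0.72251821; term = 0.72251821²·(1 − 0.21013293)·5.108/4189 = 5.0279637 × 10^-4.
County 3: Wₕ = 0.14069805; term = 0.14069805²·(1 − 0.01880474)·1.541/73 = 4.10026 × 10^-4.
County 2: Wₕ = 0.13678373; term = 0.13678373²·(1 − 0.13566508)·2.1/512 = 6.632852 × 10^-5.
Sum = 9.7915089 × 10^-4.

9.79 × 10^-4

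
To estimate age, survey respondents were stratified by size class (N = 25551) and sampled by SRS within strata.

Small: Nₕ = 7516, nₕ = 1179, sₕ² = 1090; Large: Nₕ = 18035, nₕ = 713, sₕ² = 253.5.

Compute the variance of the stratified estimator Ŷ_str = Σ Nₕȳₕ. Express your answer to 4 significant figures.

Var(Ŷ_str) = Σₕ Nₕ²(1 − fₕ)sₕ²/nₕ.
Small: 7516²·(1 − 1179/7516)·1090/1179 = 4.4033496 × 10^7.
Large: 18035²·(1 − 713/18035)·253.5/713 = 1.1107149 × 10^8.
Sum = 1.5510499 × 10^8.

1.551 × 10^8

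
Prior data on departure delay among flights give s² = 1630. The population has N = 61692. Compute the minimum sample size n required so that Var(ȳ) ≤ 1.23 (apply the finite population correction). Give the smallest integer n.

1298

Without fpc, n₀ = s²/D = 1630/1.23 = 1325.2033.
With fpc, (1 − n/N)·s²/n ≤ D requires n ≥ n₀/(1 + n₀/N) = 1325.2033/(1 + 1325.2033/61692) = 1297.3353.
Rounding up, n = 1298.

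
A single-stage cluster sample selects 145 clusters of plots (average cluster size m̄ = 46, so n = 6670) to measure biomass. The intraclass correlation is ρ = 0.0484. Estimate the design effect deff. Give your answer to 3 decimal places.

3.178

deff = 1 + (46 − 1)·0.0484 = 1 + 2.178 = 3.178.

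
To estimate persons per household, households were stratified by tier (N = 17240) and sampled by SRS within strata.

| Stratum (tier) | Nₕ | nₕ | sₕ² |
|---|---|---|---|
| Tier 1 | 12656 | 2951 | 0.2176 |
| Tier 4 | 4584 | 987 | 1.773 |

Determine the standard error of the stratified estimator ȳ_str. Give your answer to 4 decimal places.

0.0114

Var(ȳ_str) = Σₕ Wₕ²(1 − fₕ)sₕ²/nₕ with Wₕ = Nₕ/N, N = 17240.
Tier 1: Wₕ = 0.73410673; term = 0.73410673²·(1 − 0.23317004)·0.2176/2951 = 3.0472435 × 10^-5.
Tier 4: Wₕ = 0.26589327; term = 0.26589327²·(1 − 0.21531414)·1.773/987 = 9.9655691 × 10^-5.
Sum = 1.3012813 × 10^-4.
SE = √(1.3012813 × 10^-4) = 0.0114.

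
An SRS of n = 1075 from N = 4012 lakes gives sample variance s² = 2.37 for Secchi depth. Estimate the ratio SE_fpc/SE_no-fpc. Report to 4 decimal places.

f = n/N = 1075/4012 = 0.26794616.
SE_no-fpc = √(s²/n) = 0.046953713; SE_fpc = √((1−f)s²/n) = 0.040173665.
Ratio = √(1−f) = 0.85560145.

0.8556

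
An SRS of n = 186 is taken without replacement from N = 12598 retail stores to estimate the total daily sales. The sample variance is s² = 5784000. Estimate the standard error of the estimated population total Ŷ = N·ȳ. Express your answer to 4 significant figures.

2.205 × 10^6

Var(Ŷ) = N²·Var(ȳ) = N²·(1 − n/N)·s²/n.
f = 186/12598 = 0.01476425; Var(ȳ) = 0.98523575·5784000/186 = 30637.654.
Var(Ŷ) = 12598² · 30637.654 = 4.8624899 × 10^12.
SE(Ŷ) = √(4.8624899 × 10^12) = 2.205 × 10^6.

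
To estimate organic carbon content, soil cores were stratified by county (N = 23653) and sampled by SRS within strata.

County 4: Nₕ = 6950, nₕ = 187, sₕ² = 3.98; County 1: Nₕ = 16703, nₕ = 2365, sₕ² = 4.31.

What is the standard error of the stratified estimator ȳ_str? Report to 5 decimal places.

0.05068

Var(ȳ_str) = Σₕ Wₕ²(1 − fₕ)sₕ²/nₕ with Wₕ = Nₕ/N, N = 23653.
County 4: Wₕ = 0.29383165; term = 0.29383165²·(1 − 0.02690647)·3.98/187 = 0.0017881057.
County 1: Wₕ = 0.70616835; term = 0.70616835²·(1 − 0.14159133)·4.31/2365 = 7.8011157 × 10^-4.
Sum = 0.0025682173.
SE = √(0.0025682173) = 0.05068.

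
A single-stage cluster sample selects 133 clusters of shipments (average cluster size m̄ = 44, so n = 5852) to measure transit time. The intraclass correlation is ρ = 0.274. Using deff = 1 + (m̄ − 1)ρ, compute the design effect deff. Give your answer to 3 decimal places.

deff = 1 + (44 − 1)·0.274 = 1 + 11.782 = 12.782.

12.782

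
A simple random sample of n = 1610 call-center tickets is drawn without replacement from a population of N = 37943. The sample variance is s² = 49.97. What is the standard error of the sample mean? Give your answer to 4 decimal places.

Under SRS without replacement, Var(ȳ) = (1 − f)·s²/n with f = n/N = 1610/37943 = 0.04243207.
Var(ȳ) = (1 − 0.04243207)·49.97/1610 = 0.95756793·0.031037267 = 0.029720292.
SE(ȳ) = √(0.029720292) = 0.1724.

0.1724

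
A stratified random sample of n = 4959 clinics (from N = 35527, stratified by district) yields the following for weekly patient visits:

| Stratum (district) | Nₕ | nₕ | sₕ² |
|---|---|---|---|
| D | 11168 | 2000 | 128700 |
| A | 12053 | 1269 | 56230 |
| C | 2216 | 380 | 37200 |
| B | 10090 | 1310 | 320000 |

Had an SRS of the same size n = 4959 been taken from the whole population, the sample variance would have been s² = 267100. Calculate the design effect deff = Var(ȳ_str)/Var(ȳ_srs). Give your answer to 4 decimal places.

Var(ȳ_str) = Σ Wₕ²(1−fₕ)sₕ²/nₕ with Wₕ = Nₕ/35527:
  D: (11168/35527)²·(1−2000/11168)·128700/2000 = 5.220132
  A: (12053/35527)²·(1−1269/12053)·56230/1269 = 4.5631466
  C: (2216/35527)²·(1−380/2216)·37200/380 = 0.315562
  B: (10090/35527)²·(1−1310/10090)·320000/1310 = 17.145387
  → Var(ȳ_str) = 27.244228.
Var(ȳ_srs) = (1 − 4959/35527)·267100/4959 = 46.34344.
deff = 27.244228 / 46.34344 = 0.5879.

0.5879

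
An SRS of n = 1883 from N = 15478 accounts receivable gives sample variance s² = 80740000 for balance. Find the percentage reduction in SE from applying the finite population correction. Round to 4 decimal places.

f = n/N = 1883/15478 = 0.12165654.
SE_no-fpc = √(s²/n) = 207.07097; SE_fpc = √((1−f)s²/n) = 194.06687.
Ratio = √(1−f) = 0.93719979. Reduction = 100·(1 − 0.93719979) = 6.2800%.

6.2800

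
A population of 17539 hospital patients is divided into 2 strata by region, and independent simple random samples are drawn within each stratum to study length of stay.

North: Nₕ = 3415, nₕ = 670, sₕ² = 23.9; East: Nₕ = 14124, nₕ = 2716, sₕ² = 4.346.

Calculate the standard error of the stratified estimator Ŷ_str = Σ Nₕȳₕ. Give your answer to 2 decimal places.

769.56

Var(Ŷ_str) = Σₕ Nₕ²(1 − fₕ)sₕ²/nₕ.
North: 3415²·(1 − 670/3415)·23.9/670 = 334392.21.
East: 14124²·(1 − 2716/14124)·4.346/2716 = 257826.28.
Sum = 592218.49.
SE = √(592218.49) = 769.56.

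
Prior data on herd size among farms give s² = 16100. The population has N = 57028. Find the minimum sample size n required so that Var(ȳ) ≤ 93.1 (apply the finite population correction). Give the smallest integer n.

173

Without fpc, n₀ = s²/D = 16100/93.1 = 172.9323.
With fpc, (1 − n/N)·s²/n ≤ D requires n ≥ n₀/(1 + n₀/N) = 172.9323/(1 + 172.9323/57028) = 172.4095.
Rounding up, n = 173.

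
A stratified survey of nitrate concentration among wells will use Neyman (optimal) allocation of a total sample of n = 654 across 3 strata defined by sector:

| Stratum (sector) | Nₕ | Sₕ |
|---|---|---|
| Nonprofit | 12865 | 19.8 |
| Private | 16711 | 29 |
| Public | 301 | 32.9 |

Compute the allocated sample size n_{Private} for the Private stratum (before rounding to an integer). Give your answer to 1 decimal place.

Neyman allocation: nₕ = n·NₕSₕ / Σⱼ NⱼSⱼ.
Σ NⱼSⱼ = 12865·19.8 + 16711·29 + 301·32.9 = 749248.9.
n_{Private} = 654·16711·29 / 749248.9 = 423.0.

423.0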